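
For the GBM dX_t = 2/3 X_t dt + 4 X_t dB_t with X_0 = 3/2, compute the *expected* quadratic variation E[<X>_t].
E[<X>_t] = 27*exp(52*t/3)/13 - 27/13

<X>_t = int_0^t (4 * X_s)^2 ds. Taking expectation inside the integral: E[<X>_t] = 4^2 * int_0^t E[X_s^2] ds. For GBM, E[X_s^2] = x_0^2 * exp((2 mu + sigma^2) s). Integrating:
  E[<X>_t] = 4^2 * (3/2)^2 * (exp((2*(2/3) + 4^2) t) - 1) / (2*(2/3) + 4^2)
           = 4^2 * (3/2)^2 * (exp((52/3) t) - 1) / (52/3) = 27*exp(52*t/3)/13 - 27/13.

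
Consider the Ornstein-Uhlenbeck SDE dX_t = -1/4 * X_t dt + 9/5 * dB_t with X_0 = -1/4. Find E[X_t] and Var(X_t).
E[X_t] = -exp(-t/4)/4; Var(X_t) = 162/25 - 162*exp(-t/2)/25

The OU SDE dX = -theta X dt + sigma dB admits the integrating factor exp(theta t): d(exp(theta t) X_t) = sigma exp(theta t) dB_t. Integrating from 0 to t:
  X_t = x_0 * exp(-theta t) + sigma * int_0^t exp(-theta (t-s)) dB_s.
The Itô integral has mean 0 and (by the Itô isometry) variance sigma^2 * int_0^t exp(-2 theta (t - s)) ds = sigma^2 * (1 - exp(-2 theta t)) / (2 theta).
With theta = 1/4, sigma = 9/5, x_0 = -1/4:
  E[X_t] = -1/4 * exp(-1/4 t) = -exp(-t/4)/4
  Var(X_t) = (9/5)^2 * (1 - exp(-2*1/4 t)) / (2 * 1/4) = 162/25 - 162*exp(-t/2)/25.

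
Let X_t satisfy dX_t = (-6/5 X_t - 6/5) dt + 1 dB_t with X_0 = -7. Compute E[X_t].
E[X_t] = -1 - 6*exp(-6*t/5)

Taking expectations and using E[dB_t] = 0, the mean m(t) = E[X_t] satisfies the ODE m'(t) = a m(t) + b with m(0) = x_0. With a = -6/5, b = -6/5, x_0 = -7, the solution is
  m(t) = x_0 * exp(a t) + (b/a) * (exp(a t) - 1)
       = (-7) * exp((-6/5) t) + ((-6/5)/(-6/5)) * (exp((-6/5) t) - 1)
       = -1 - 6*exp(-6*t/5).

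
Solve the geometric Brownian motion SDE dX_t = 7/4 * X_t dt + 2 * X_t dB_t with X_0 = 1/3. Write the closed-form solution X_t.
X_t = 1/3 * exp((-1/4) * t + (2) * B_t)

For GBM dX = mu X dt + sigma X dB with X_0 = x_0, apply Itô to Y = log X: dY = (mu - sigma^2/2) dt + sigma dB, so Y_t = log(x_0) + (mu - sigma^2/2) t + sigma B_t and hence X_t = x_0 * exp((mu - sigma^2/2) t + sigma B_t).
With mu = 7/4, sigma = 2, x_0 = 1/3, this gives:
  X_t = 1/3 * exp((-1/4) * t + (2) * B_t).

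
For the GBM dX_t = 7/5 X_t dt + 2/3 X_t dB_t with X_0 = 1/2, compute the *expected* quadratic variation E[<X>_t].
E[<X>_t] = 5*exp(146*t/45)/146 - 5/146

<X>_t = int_0^t ((2/3) * X_s)^2 ds. Taking expectation inside the integral: E[<X>_t] = (2/3)^2 * int_0^t E[X_s^2] ds. For GBM, E[X_s^2] = x_0^2 * exp((2 mu + sigma^2) s). Integrating:
  E[<X>_t] = (2/3)^2 * (1/2)^2 * (exp((2*(7/5) + (2/3)^2) t) - 1) / (2*(7/5) + (2/3)^2)
           = (2/3)^2 * (1/2)^2 * (exp((146/45) t) - 1) / (146/45) = 5*exp(146*t/45)/146 - 5/146.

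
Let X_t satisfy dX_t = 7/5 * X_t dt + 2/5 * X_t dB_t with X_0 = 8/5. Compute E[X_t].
E[X_t] = 8*exp(7*t/5)/5

For GBM dX = mu X dt + sigma X dB with X_0 = x_0, apply Itô to Y = log X: dY = (mu - sigma^2/2) dt + sigma dB, so Y_t = log(x_0) + (mu - sigma^2/2) t + sigma B_t and hence X_t = x_0 * exp((mu - sigma^2/2) t + sigma B_t).
With mu = 7/5, sigma = 2/5, x_0 = 8/5, this gives:
  X_t = 8/5 * exp((33/25) * t + (2/5) * B_t).
Since sigma*B_t ~ Normal(0, sigma^2 t), E[exp(sigma*B_t)] = exp(sigma^2 t / 2); so E[X_t] = x_0 * exp((mu - sigma^2/2) t) * exp(sigma^2 t / 2) = x_0 * exp(mu t) = 8*exp(7*t/5)/5.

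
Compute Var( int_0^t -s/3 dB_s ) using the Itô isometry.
Var = t^3/27

The Itô integral of a deterministic integrand f(s) has mean 0 because each increment f(s) * (B_{s+ds} - B_s) has mean 0. By the Itô isometry:
  Var( int_0^t f(s) dB_s ) = E[ (int_0^t f(s) dB_s)^2 ] = int_0^t f(s)^2 ds.
Here f(s) = -s/3, so f(s)^2 = s^2/9. Integrate:
  int_0^t (s^2/9) ds = t^3/27.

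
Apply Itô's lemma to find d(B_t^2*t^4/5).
d(B_t^2*t^4/5) = (t^3*(4*B_t^2 + t)/5) dt + (2*B_t*t^4/5) dB_t

Itô's formula for f(t, x): d f(t, B_t) = (f_t + (1/2) f_xx) dt + f_x dB_t. Compute partials of f(t, x) = t^4*x^2/5:
  f_t(t,x)  = 4*t^3*x^2/5
  f_x(t,x)  = 2*t^4*x/5
  f_xx(t,x) = 2*t^4/5
Assemble drift = f_t + (1/2) f_xx = t^3*(t + 4*x^2)/5 and diffusion = f_x = 2*t^4*x/5. Substituting x = B_t:
  d(B_t^2*t^4/5) = (t^3*(4*B_t^2 + t)/5) dt + (2*B_t*t^4/5) dB_t.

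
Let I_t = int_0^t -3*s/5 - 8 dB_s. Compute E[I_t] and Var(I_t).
E[I_t] = 0; Var(I_t) = t*(3*t^2 + 120*t + 1600)/25

The Itô integral of a deterministic integrand f(s) has mean 0 because each increment f(s) * (B_{s+ds} - B_s) has mean 0. By the Itô isometry:
  Var( int_0^t f(s) dB_s ) = E[ (int_0^t f(s) dB_s)^2 ] = int_0^t f(s)^2 ds.
Here f(s) = -3*s/5 - 8, so f(s)^2 = (3*s + 40)^2/25. Integrate:
  int_0^t ((3*s + 40)^2/25) ds = t*(3*t^2 + 120*t + 1600)/25.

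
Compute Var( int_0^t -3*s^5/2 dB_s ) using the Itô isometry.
Var = 9*t^11/44

The Itô integral of a deterministic integrand f(s) has mean 0 because each increment f(s) * (B_{s+ds} - B_s) has mean 0. By the Itô isometry:
  Var( int_0^t f(s) dB_s ) = E[ (int_0^t f(s) dB_s)^2 ] = int_0^t f(s)^2 ds.
Here f(s) = -3*s^5/2, so f(s)^2 = 9*s^10/4. Integrate:
  int_0^t (9*s^10/4) ds = 9*t^11/44.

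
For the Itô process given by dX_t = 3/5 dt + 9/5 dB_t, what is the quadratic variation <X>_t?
<X>_t = 81*t/25

For an Itô process dX_t = a(t) dt + b(t) dB_t, the quadratic variation is <X>_t = int_0^t b(s)^2 ds (the drift term does not contribute). Here b(s) = 9/5, so
  b(s)^2 = 81/25.
Integrating from 0 to t:
  <X>_t = int_0^t (81/25) ds = 81*t/25.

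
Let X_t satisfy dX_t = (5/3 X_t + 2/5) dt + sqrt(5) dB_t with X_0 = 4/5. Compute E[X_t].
E[X_t] = 26*exp(5*t/3)/25 - 6/25

Taking expectations and using E[dB_t] = 0, the mean m(t) = E[X_t] satisfies the ODE m'(t) = a m(t) + b with m(0) = x_0. With a = 5/3, b = 2/5, x_0 = 4/5, the solution is
  m(t) = x_0 * exp(a t) + (b/a) * (exp(a t) - 1)
       = (4/5) * exp((5/3) t) + ((2/5)/(5/3)) * (exp((5/3) t) - 1)
       = 26*exp(5*t/3)/25 - 6/25.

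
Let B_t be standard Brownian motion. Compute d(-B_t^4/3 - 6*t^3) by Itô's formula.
d(-B_t^4/3 - 6*t^3) = (-2*B_t^2 - 18*t^2) dt + (-4*B_t^3/3) dB_t

Itô's formula for f(t, x): d f(t, B_t) = (f_t + (1/2) f_xx) dt + f_x dB_t. Compute partials of f(t, x) = -6*t^3 - x^4/3:
  f_t(t,x)  = -18*t^2
  f_x(t,x)  = -4*x^3/3
  f_xx(t,x) = -4*x^2
Assemble drift = f_t + (1/2) f_xx = -18*t^2 - 2*x^2 and diffusion = f_x = -4*x^3/3. Substituting x = B_t:
  d(-B_t^4/3 - 6*t^3) = (-2*B_t^2 - 18*t^2) dt + (-4*B_t^3/3) dB_t.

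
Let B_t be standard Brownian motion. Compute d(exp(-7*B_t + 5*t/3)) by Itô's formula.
d(exp(-7*B_t + 5*t/3)) = (157*exp(-7*B_t + 5*t/3)/6) dt + (-7*exp(-7*B_t + 5*t/3)) dB_t

Itô's formula for f(t, x): d f(t, B_t) = (f_t + (1/2) f_xx) dt + f_x dB_t. Compute partials of f(t, x) = exp(5*t/3 - 7*x):
  f_t(t,x)  = 5*exp(5*t/3 - 7*x)/3
  f_x(t,x)  = -7*exp(5*t/3 - 7*x)
  f_xx(t,x) = 49*exp(5*t/3 - 7*x)
Assemble drift = f_t + (1/2) f_xx = 157*exp(5*t/3 - 7*x)/6 and diffusion = f_x = -7*exp(5*t/3 - 7*x). Substituting x = B_t:
  d(exp(-7*B_t + 5*t/3)) = (157*exp(-7*B_t + 5*t/3)/6) dt + (-7*exp(-7*B_t + 5*t/3)) dB_t.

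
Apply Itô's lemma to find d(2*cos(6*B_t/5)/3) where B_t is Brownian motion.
d(2*cos(6*B_t/5)/3) = (-12*cos(6*B_t/5)/25) dt + (-4*sin(6*B_t/5)/5) dB_t

Itô's formula for f(B_t) gives d f(B_t) = f'(B_t) dB_t + (1/2) f''(B_t) dt. Compute derivatives of f(x) = 2*cos(6*x/5)/3:
  f'(x)  = -4*sin(6*x/5)/5
  f''(x) = -24*cos(6*x/5)/25
Substitute x = B_t and multiply the f'' term by 1/2:
  drift     = (1/2) * (-24*cos(6*x/5)/25) evaluated at B_t = -12*cos(6*B_t/5)/25
  diffusion = (-4*sin(6*x/5)/5) evaluated at B_t = -4*sin(6*B_t/5)/5
Therefore d(2*cos(6*B_t/5)/3) = (-12*cos(6*B_t/5)/25) dt + (-4*sin(6*B_t/5)/5) dB_t.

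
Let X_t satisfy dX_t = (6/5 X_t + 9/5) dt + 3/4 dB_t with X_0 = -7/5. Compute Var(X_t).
Var(X_t) = 15*exp(12*t/5)/64 - 15/64

The variance V(t) = Var(X_t) satisfies V'(t) = 2 a V(t) + c^2 with V(0) = 0 (drift coefficient is linear in X, diffusion is constant). With a = 6/5, c = 3/4, the solution is
  V(t) = (c^2 / (2 a)) * (exp(2 a t) - 1)
       = ((3/4)^2 / (2*(6/5))) * (exp((12/5) t) - 1)
       = 15*exp(12*t/5)/64 - 15/64.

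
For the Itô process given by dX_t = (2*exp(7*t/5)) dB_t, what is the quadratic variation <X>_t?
<X>_t = 10*exp(14*t/5)/7 - 10/7

For an Itô process dX_t = a(t) dt + b(t) dB_t, the quadratic variation is <X>_t = int_0^t b(s)^2 ds (the drift term does not contribute). Here b(s) = 2*exp(7*s/5), so
  b(s)^2 = 4*exp(14*s/5).
Integrating from 0 to t:
  <X>_t = int_0^t (4*exp(14*s/5)) ds = 10*exp(14*t/5)/7 - 10/7.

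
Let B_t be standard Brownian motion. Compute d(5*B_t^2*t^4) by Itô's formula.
d(5*B_t^2*t^4) = (5*t^3*(4*B_t^2 + t)) dt + (10*B_t*t^4) dB_t

Itô's formula for f(t, x): d f(t, B_t) = (f_t + (1/2) f_xx) dt + f_x dB_t. Compute partials of f(t, x) = 5*t^4*x^2:
  f_t(t,x)  = 20*t^3*x^2
  f_x(t,x)  = 10*t^4*x
  f_xx(t,x) = 10*t^4
Assemble drift = f_t + (1/2) f_xx = 5*t^3*(t + 4*x^2) and diffusion = f_x = 10*t^4*x. Substituting x = B_t:
  d(5*B_t^2*t^4) = (5*t^3*(4*B_t^2 + t)) dt + (10*B_t*t^4) dB_t.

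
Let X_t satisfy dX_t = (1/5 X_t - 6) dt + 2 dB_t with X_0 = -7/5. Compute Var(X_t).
Var(X_t) = 10*exp(2*t/5) - 10

The variance V(t) = Var(X_t) satisfies V'(t) = 2 a V(t) + c^2 with V(0) = 0 (drift coefficient is linear in X, diffusion is constant). With a = 1/5, c = 2, the solution is
  V(t) = (c^2 / (2 a)) * (exp(2 a t) - 1)
       = (2^2 / (2*(1/5))) * (exp((2/5) t) - 1)
       = 10*exp(2*t/5) - 10.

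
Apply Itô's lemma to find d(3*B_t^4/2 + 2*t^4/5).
d(3*B_t^4/2 + 2*t^4/5) = (9*B_t^2 + 8*t^3/5) dt + (6*B_t^3) dB_t

Itô's formula for f(t, x): d f(t, B_t) = (f_t + (1/2) f_xx) dt + f_x dB_t. Compute partials of f(t, x) = 2*t^4/5 + 3*x^4/2:
  f_t(t,x)  = 8*t^3/5
  f_x(t,x)  = 6*x^3
  f_xx(t,x) = 18*x^2
Assemble drift = f_t + (1/2) f_xx = 8*t^3/5 + 9*x^2 and diffusion = f_x = 6*x^3. Substituting x = B_t:
  d(3*B_t^4/2 + 2*t^4/5) = (9*B_t^2 + 8*t^3/5) dt + (6*B_t^3) dB_t.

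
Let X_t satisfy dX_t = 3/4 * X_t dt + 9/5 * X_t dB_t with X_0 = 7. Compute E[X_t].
E[X_t] = 7*exp(3*t/4)

For GBM dX = mu X dt + sigma X dB with X_0 = x_0, apply Itô to Y = log X: dY = (mu - sigma^2/2) dt + sigma dB, so Y_t = log(x_0) + (mu - sigma^2/2) t + sigma B_t and hence X_t = x_0 * exp((mu - sigma^2/2) t + sigma B_t).
With mu = 3/4, sigma = 9/5, x_0 = 7, this gives:
  X_t = 7 * exp((-87/100) * t + (9/5) * B_t).
Since sigma*B_t ~ Normal(0, sigma^2 t), E[exp(sigma*B_t)] = exp(sigma^2 t / 2); so E[X_t] = x_0 * exp((mu - sigma^2/2) t) * exp(sigma^2 t / 2) = x_0 * exp(mu t) = 7*exp(3*t/4).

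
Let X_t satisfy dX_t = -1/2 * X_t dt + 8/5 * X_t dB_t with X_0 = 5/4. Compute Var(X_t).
Var(X_t) = (25*exp(64*t/25) - 25)*exp(-t)/16

For GBM dX = mu X dt + sigma X dB with X_0 = x_0, apply Itô to Y = log X: dY = (mu - sigma^2/2) dt + sigma dB, so Y_t = log(x_0) + (mu - sigma^2/2) t + sigma B_t and hence X_t = x_0 * exp((mu - sigma^2/2) t + sigma B_t).
With mu = -1/2, sigma = 8/5, x_0 = 5/4, this gives:
  X_t = 5/4 * exp((-89/50) * t + (8/5) * B_t).
Since sigma*B_t ~ Normal(0, sigma^2 t), E[exp(sigma*B_t)] = exp(sigma^2 t / 2); so E[X_t] = x_0 * exp((mu - sigma^2/2) t) * exp(sigma^2 t / 2) = x_0 * exp(mu t) = 5*exp(-t/2)/4.
Var(X_t) = E[X_t^2] - (E[X_t])^2 = x_0^2 * exp(2 mu t) * (exp(sigma^2 t) - 1) = (25*exp(64*t/25) - 25)*exp(-t)/16.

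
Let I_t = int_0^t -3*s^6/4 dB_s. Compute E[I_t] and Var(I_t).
E[I_t] = 0; Var(I_t) = 9*t^13/208

The Itô integral of a deterministic integrand f(s) has mean 0 because each increment f(s) * (B_{s+ds} - B_s) has mean 0. By the Itô isometry:
  Var( int_0^t f(s) dB_s ) = E[ (int_0^t f(s) dB_s)^2 ] = int_0^t f(s)^2 ds.
Here f(s) = -3*s^6/4, so f(s)^2 = 9*s^12/16. Integrate:
  int_0^t (9*s^12/16) ds = 9*t^13/208.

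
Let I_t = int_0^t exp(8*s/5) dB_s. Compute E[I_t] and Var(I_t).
E[I_t] = 0; Var(I_t) = 5*exp(16*t/5)/16 - 5/16

The Itô integral of a deterministic integrand f(s) has mean 0 because each increment f(s) * (B_{s+ds} - B_s) has mean 0. By the Itô isometry:
  Var( int_0^t f(s) dB_s ) = E[ (int_0^t f(s) dB_s)^2 ] = int_0^t f(s)^2 ds.
Here f(s) = exp(8*s/5), so f(s)^2 = exp(16*s/5). Integrate:
  int_0^t (exp(16*s/5)) ds = 5*exp(16*t/5)/16 - 5/16.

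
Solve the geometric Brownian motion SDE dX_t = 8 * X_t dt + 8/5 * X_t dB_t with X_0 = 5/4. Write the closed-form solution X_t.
X_t = 5/4 * exp((168/25) * t + (8/5) * B_t)

For GBM dX = mu X dt + sigma X dB with X_0 = x_0, apply Itô to Y = log X: dY = (mu - sigma^2/2) dt + sigma dB, so Y_t = log(x_0) + (mu - sigma^2/2) t + sigma B_t and hence X_t = x_0 * exp((mu - sigma^2/2) t + sigma B_t).
With mu = 8, sigma = 8/5, x_0 = 5/4, this gives:
  X_t = 5/4 * exp((168/25) * t + (8/5) * B_t).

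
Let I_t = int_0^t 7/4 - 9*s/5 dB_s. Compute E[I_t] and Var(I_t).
E[I_t] = 0; Var(I_t) = t*(432*t^2 - 1260*t + 1225)/400

The Itô integral of a deterministic integrand f(s) has mean 0 because each increment f(s) * (B_{s+ds} - B_s) has mean 0. By the Itô isometry:
  Var( int_0^t f(s) dB_s ) = E[ (int_0^t f(s) dB_s)^2 ] = int_0^t f(s)^2 ds.
Here f(s) = 7/4 - 9*s/5, so f(s)^2 = (36*s - 35)^2/400. Integrate:
  int_0^t ((36*s - 35)^2/400) ds = t*(432*t^2 - 1260*t + 1225)/400.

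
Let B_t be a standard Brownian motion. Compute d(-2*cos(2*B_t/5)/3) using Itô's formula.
d(-2*cos(2*B_t/5)/3) = (4*cos(2*B_t/5)/75) dt + (4*sin(2*B_t/5)/15) dB_t

Itô's formula for f(B_t) gives d f(B_t) = f'(B_t) dB_t + (1/2) f''(B_t) dt. Compute derivatives of f(x) = -2*cos(2*x/5)/3:
  f'(x)  = 4*sin(2*x/5)/15
  f''(x) = 8*cos(2*x/5)/75
Substitute x = B_t and multiply the f'' term by 1/2:
  drift     = (1/2) * (8*cos(2*x/5)/75) evaluated at B_t = 4*cos(2*B_t/5)/75
  diffusion = (4*sin(2*x/5)/15) evaluated at B_t = 4*sin(2*B_t/5)/15
Therefore d(-2*cos(2*B_t/5)/3) = (4*cos(2*B_t/5)/75) dt + (4*sin(2*B_t/5)/15) dB_t.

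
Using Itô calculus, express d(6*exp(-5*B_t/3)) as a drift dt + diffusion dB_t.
d(6*exp(-5*B_t/3)) = (25*exp(-5*B_t/3)/3) dt + (-10*exp(-5*B_t/3)) dB_t

Itô's formula for f(B_t) gives d f(B_t) = f'(B_t) dB_t + (1/2) f''(B_t) dt. Compute derivatives of f(x) = 6*exp(-5*x/3):
  f'(x)  = -10*exp(-5*x/3)
  f''(x) = 50*exp(-5*x/3)/3
Substitute x = B_t and multiply the f'' term by 1/2:
  drift     = (1/2) * (50*exp(-5*x/3)/3) evaluated at B_t = 25*exp(-5*B_t/3)/3
  diffusion = (-10*exp(-5*x/3)) evaluated at B_t = -10*exp(-5*B_t/3)
Therefore d(6*exp(-5*B_t/3)) = (25*exp(-5*B_t/3)/3) dt + (-10*exp(-5*B_t/3)) dB_t.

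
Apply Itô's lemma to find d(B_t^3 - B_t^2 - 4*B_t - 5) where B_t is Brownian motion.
d(B_t^3 - B_t^2 - 4*B_t - 5) = (3*B_t - 1) dt + (3*B_t^2 - 2*B_t - 4) dB_t

Itô's formula for f(B_t) gives d f(B_t) = f'(B_t) dB_t + (1/2) f''(B_t) dt. Compute derivatives of f(x) = x^3 - x^2 - 4*x - 5:
  f'(x)  = 3*x^2 - 2*x - 4
  f''(x) = 6*x - 2
Substitute x = B_t and multiply the f'' term by 1/2:
  drift     = (1/2) * (6*x - 2) evaluated at B_t = 3*B_t - 1
  diffusion = (3*x^2 - 2*x - 4) evaluated at B_t = 3*B_t^2 - 2*B_t - 4
Therefore d(B_t^3 - B_t^2 - 4*B_t - 5) = (3*B_t - 1) dt + (3*B_t^2 - 2*B_t - 4) dB_t.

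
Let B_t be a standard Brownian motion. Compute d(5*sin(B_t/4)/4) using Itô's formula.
d(5*sin(B_t/4)/4) = (-5*sin(B_t/4)/128) dt + (5*cos(B_t/4)/16) dB_t

Itô's formula for f(B_t) gives d f(B_t) = f'(B_t) dB_t + (1/2) f''(B_t) dt. Compute derivatives of f(x) = 5*sin(x/4)/4:
  f'(x)  = 5*cos(x/4)/16
  f''(x) = -5*sin(x/4)/64
Substitute x = B_t and multiply the f'' term by 1/2:
  drift     = (1/2) * (-5*sin(x/4)/64) evaluated at B_t = -5*sin(B_t/4)/128
  diffusion = (5*cos(x/4)/16) evaluated at B_t = 5*cos(B_t/4)/16
Therefore d(5*sin(B_t/4)/4) = (-5*sin(B_t/4)/128) dt + (5*cos(B_t/4)/16) dB_t.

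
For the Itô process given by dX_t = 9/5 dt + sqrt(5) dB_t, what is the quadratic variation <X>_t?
<X>_t = 5*t

For an Itô process dX_t = a(t) dt + b(t) dB_t, the quadratic variation is <X>_t = int_0^t b(s)^2 ds (the drift term does not contribute). Here b(s) = sqrt(5), so
  b(s)^2 = 5.
Integrating from 0 to t:
  <X>_t = int_0^t (5) ds = 5*t.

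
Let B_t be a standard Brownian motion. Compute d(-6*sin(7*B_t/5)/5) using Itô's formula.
d(-6*sin(7*B_t/5)/5) = (147*sin(7*B_t/5)/125) dt + (-42*cos(7*B_t/5)/25) dB_t

Itô's formula for f(B_t) gives d f(B_t) = f'(B_t) dB_t + (1/2) f''(B_t) dt. Compute derivatives of f(x) = -6*sin(7*x/5)/5:
  f'(x)  = -42*cos(7*x/5)/25
  f''(x) = 294*sin(7*x/5)/125
Substitute x = B_t and multiply the f'' term by 1/2:
  drift     = (1/2) * (294*sin(7*x/5)/125) evaluated at B_t = 147*sin(7*B_t/5)/125
  diffusion = (-42*cos(7*x/5)/25) evaluated at B_t = -42*cos(7*B_t/5)/25
Therefore d(-6*sin(7*B_t/5)/5) = (147*sin(7*B_t/5)/125) dt + (-42*cos(7*B_t/5)/25) dB_t.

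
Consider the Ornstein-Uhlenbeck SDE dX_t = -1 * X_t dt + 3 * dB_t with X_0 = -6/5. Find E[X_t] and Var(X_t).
E[X_t] = -6*exp(-t)/5; Var(X_t) = 9/2 - 9*exp(-2*t)/2

The OU SDE dX = -theta X dt + sigma dB admits the integrating factor exp(theta t): d(exp(theta t) X_t) = sigma exp(theta t) dB_t. Integrating from 0 to t:
  X_t = x_0 * exp(-theta t) + sigma * int_0^t exp(-theta (t-s)) dB_s.
The Itô integral has mean 0 and (by the Itô isometry) variance sigma^2 * int_0^t exp(-2 theta (t - s)) ds = sigma^2 * (1 - exp(-2 theta t)) / (2 theta).
With theta = 1, sigma = 3, x_0 = -6/5:
  E[X_t] = -6/5 * exp(-1 t) = -6*exp(-t)/5
  Var(X_t) = (3)^2 * (1 - exp(-2*1 t)) / (2 * 1) = 9/2 - 9*exp(-2*t)/2.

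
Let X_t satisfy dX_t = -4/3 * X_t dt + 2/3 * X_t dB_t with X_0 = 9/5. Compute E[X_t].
E[X_t] = 9*exp(-4*t/3)/5

For GBM dX = mu X dt + sigma X dB with X_0 = x_0, apply Itô to Y = log X: dY = (mu - sigma^2/2) dt + sigma dB, so Y_t = log(x_0) + (mu - sigma^2/2) t + sigma B_t and hence X_t = x_0 * exp((mu - sigma^2/2) t + sigma B_t).
With mu = -4/3, sigma = 2/3, x_0 = 9/5, this gives:
  X_t = 9/5 * exp((-14/9) * t + (2/3) * B_t).
Since sigma*B_t ~ Normal(0, sigma^2 t), E[exp(sigma*B_t)] = exp(sigma^2 t / 2); so E[X_t] = x_0 * exp((mu - sigma^2/2) t) * exp(sigma^2 t / 2) = x_0 * exp(mu t) = 9*exp(-4*t/3)/5.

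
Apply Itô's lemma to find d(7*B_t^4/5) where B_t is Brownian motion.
d(7*B_t^4/5) = (42*B_t^2/5) dt + (28*B_t^3/5) dB_t

Itô's formula for f(B_t) gives d f(B_t) = f'(B_t) dB_t + (1/2) f''(B_t) dt. Compute derivatives of f(x) = 7*x^4/5:
  f'(x)  = 28*x^3/5
  f''(x) = 84*x^2/5
Substitute x = B_t and multiply the f'' term by 1/2:
  drift     = (1/2) * (84*x^2/5) evaluated at B_t = 42*B_t^2/5
  diffusion = (28*x^3/5) evaluated at B_t = 28*B_t^3/5
Therefore d(7*B_t^4/5) = (42*B_t^2/5) dt + (28*B_t^3/5) dB_t.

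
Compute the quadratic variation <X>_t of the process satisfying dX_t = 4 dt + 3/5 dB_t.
<X>_t = 9*t/25

For an Itô process dX_t = a(t) dt + b(t) dB_t, the quadratic variation is <X>_t = int_0^t b(s)^2 ds (the drift term does not contribute). Here b(s) = 3/5, so
  b(s)^2 = 9/25.
Integrating from 0 to t:
  <X>_t = int_0^t (9/25) ds = 9*t/25.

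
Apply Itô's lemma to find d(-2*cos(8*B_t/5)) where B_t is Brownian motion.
d(-2*cos(8*B_t/5)) = (64*cos(8*B_t/5)/25) dt + (16*sin(8*B_t/5)/5) dB_t

Itô's formula for f(B_t) gives d f(B_t) = f'(B_t) dB_t + (1/2) f''(B_t) dt. Compute derivatives of f(x) = -2*cos(8*x/5):
  f'(x)  = 16*sin(8*x/5)/5
  f''(x) = 128*cos(8*x/5)/25
Substitute x = B_t and multiply the f'' term by 1/2:
  drift     = (1/2) * (128*cos(8*x/5)/25) evaluated at B_t = 64*cos(8*B_t/5)/25
  diffusion = (16*sin(8*x/5)/5) evaluated at B_t = 16*sin(8*B_t/5)/5
Therefore d(-2*cos(8*B_t/5)) = (64*cos(8*B_t/5)/25) dt + (16*sin(8*B_t/5)/5) dB_t.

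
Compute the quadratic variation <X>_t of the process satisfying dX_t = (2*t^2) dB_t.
<X>_t = 4*t^5/5

For an Itô process dX_t = a(t) dt + b(t) dB_t, the quadratic variation is <X>_t = int_0^t b(s)^2 ds (the drift term does not contribute). Here b(s) = 2*s^2, so
  b(s)^2 = 4*s^4.
Integrating from 0 to t:
  <X>_t = int_0^t (4*s^4) ds = 4*t^5/5.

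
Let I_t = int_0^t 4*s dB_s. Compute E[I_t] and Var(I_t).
E[I_t] = 0; Var(I_t) = 16*t^3/3

The Itô integral of a deterministic integrand f(s) has mean 0 because each increment f(s) * (B_{s+ds} - B_s) has mean 0. By the Itô isometry:
  Var( int_0^t f(s) dB_s ) = E[ (int_0^t f(s) dB_s)^2 ] = int_0^t f(s)^2 ds.
Here f(s) = 4*s, so f(s)^2 = 16*s^2. Integrate:
  int_0^t (16*s^2) ds = 16*t^3/3.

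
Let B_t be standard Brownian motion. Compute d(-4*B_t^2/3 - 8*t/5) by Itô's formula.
d(-4*B_t^2/3 - 8*t/5) = (-44/15) dt + (-8*B_t/3) dB_t

Itô's formula for f(t, x): d f(t, B_t) = (f_t + (1/2) f_xx) dt + f_x dB_t. Compute partials of f(t, x) = -8*t/5 - 4*x^2/3:
  f_t(t,x)  = -8/5
  f_x(t,x)  = -8*x/3
  f_xx(t,x) = -8/3
Assemble drift = f_t + (1/2) f_xx = -44/15 and diffusion = f_x = -8*x/3. Substituting x = B_t:
  d(-4*B_t^2/3 - 8*t/5) = (-44/15) dt + (-8*B_t/3) dB_t.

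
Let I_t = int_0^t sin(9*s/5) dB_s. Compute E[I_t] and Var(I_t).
E[I_t] = 0; Var(I_t) = t/2 - 5*sin(18*t/5)/36

The Itô integral of a deterministic integrand f(s) has mean 0 because each increment f(s) * (B_{s+ds} - B_s) has mean 0. By the Itô isometry:
  Var( int_0^t f(s) dB_s ) = E[ (int_0^t f(s) dB_s)^2 ] = int_0^t f(s)^2 ds.
Here f(s) = sin(9*s/5), so f(s)^2 = sin(9*s/5)^2. Integrate:
  int_0^t (sin(9*s/5)^2) ds = t/2 - 5*sin(18*t/5)/36.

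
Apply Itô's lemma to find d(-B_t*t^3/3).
d(-B_t*t^3/3) = (-B_t*t^2) dt + (-t^3/3) dB_t

Itô's formula for f(t, x): d f(t, B_t) = (f_t + (1/2) f_xx) dt + f_x dB_t. Compute partials of f(t, x) = -t^3*x/3:
  f_t(t,x)  = -t^2*x
  f_x(t,x)  = -t^3/3
  f_xx(t,x) = 0
Assemble drift = f_t + (1/2) f_xx = -t^2*x and diffusion = f_x = -t^3/3. Substituting x = B_t:
  d(-B_t*t^3/3) = (-B_t*t^2) dt + (-t^3/3) dB_t.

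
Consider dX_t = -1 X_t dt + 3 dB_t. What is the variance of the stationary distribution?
lim Var(X_t) = 9/2

The OU SDE dX = -theta X dt + sigma dB admits the integrating factor exp(theta t): d(exp(theta t) X_t) = sigma exp(theta t) dB_t. Integrating from 0 to t gives X_t = x_0 * exp(-theta t) + sigma * int_0^t exp(-theta (t-s)) dB_s for any initial x_0. The Itô integral has variance (by the Itô isometry) sigma^2 * int_0^t exp(-2 theta (t - s)) ds = sigma^2 * (1 - exp(-2 theta t)) / (2 theta), independent of x_0.
With theta = 1, sigma = 3:
  Var(X_t) = (3)^2 * (1 - exp(-2*1 t)) / (2 * 1) = 9/2 - 9*exp(-2*t)/2.
As t -> infinity, exp(-2*1 t) -> 0, so the stationary variance is sigma^2 / (2 theta) = 9/2.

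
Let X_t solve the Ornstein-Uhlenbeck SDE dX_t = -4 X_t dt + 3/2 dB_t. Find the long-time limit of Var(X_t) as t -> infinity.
lim Var(X_t) = 9/32

The OU SDE dX = -theta X dt + sigma dB admits the integrating factor exp(theta t): d(exp(theta t) X_t) = sigma exp(theta t) dB_t. Integrating from 0 to t gives X_t = x_0 * exp(-theta t) + sigma * int_0^t exp(-theta (t-s)) dB_s for any initial x_0. The Itô integral has variance (by the Itô isometry) sigma^2 * int_0^t exp(-2 theta (t - s)) ds = sigma^2 * (1 - exp(-2 theta t)) / (2 theta), independent of x_0.
With theta = 4, sigma = 3/2:
  Var(X_t) = (3/2)^2 * (1 - exp(-2*4 t)) / (2 * 4) = 9/32 - 9*exp(-8*t)/32.
As t -> infinity, exp(-2*4 t) -> 0, so the stationary variance is sigma^2 / (2 theta) = 9/32.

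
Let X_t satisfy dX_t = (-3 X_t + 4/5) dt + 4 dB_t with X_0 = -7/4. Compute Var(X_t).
Var(X_t) = 8/3 - 8*exp(-6*t)/3

The variance V(t) = Var(X_t) satisfies V'(t) = 2 a V(t) + c^2 with V(0) = 0 (drift coefficient is linear in X, diffusion is constant). With a = -3, c = 4, the solution is
  V(t) = (c^2 / (2 a)) * (exp(2 a t) - 1)
       = (4^2 / (2*(-3))) * (exp((-6) t) - 1)
       = 8/3 - 8*exp(-6*t)/3.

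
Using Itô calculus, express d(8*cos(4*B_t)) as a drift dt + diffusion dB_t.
d(8*cos(4*B_t)) = (-64*cos(4*B_t)) dt + (-32*sin(4*B_t)) dB_t

Itô's formula for f(B_t) gives d f(B_t) = f'(B_t) dB_t + (1/2) f''(B_t) dt. Compute derivatives of f(x) = 8*cos(4*x):
  f'(x)  = -32*sin(4*x)
  f''(x) = -128*cos(4*x)
Substitute x = B_t and multiply the f'' term by 1/2:
  drift     = (1/2) * (-128*cos(4*x)) evaluated at B_t = -64*cos(4*B_t)
  diffusion = (-32*sin(4*x)) evaluated at B_t = -32*sin(4*B_t)
Therefore d(8*cos(4*B_t)) = (-64*cos(4*B_t)) dt + (-32*sin(4*B_t)) dB_t.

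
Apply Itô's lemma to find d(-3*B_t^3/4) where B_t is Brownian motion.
d(-3*B_t^3/4) = (-9*B_t/4) dt + (-9*B_t^2/4) dB_t

Itô's formula for f(B_t) gives d f(B_t) = f'(B_t) dB_t + (1/2) f''(B_t) dt. Compute derivatives of f(x) = -3*x^3/4:
  f'(x)  = -9*x^2/4
  f''(x) = -9*x/2
Substitute x = B_t and multiply the f'' term by 1/2:
  drift     = (1/2) * (-9*x/2) evaluated at B_t = -9*B_t/4
  diffusion = (-9*x^2/4) evaluated at B_t = -9*B_t^2/4
Therefore d(-3*B_t^3/4) = (-9*B_t/4) dt + (-9*B_t^2/4) dB_t.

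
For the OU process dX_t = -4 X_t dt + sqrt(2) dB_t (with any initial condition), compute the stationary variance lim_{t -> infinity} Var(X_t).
lim Var(X_t) = 1/4

The OU SDE dX = -theta X dt + sigma dB admits the integrating factor exp(theta t): d(exp(theta t) X_t) = sigma exp(theta t) dB_t. Integrating from 0 to t gives X_t = x_0 * exp(-theta t) + sigma * int_0^t exp(-theta (t-s)) dB_s for any initial x_0. The Itô integral has variance (by the Itô isometry) sigma^2 * int_0^t exp(-2 theta (t - s)) ds = sigma^2 * (1 - exp(-2 theta t)) / (2 theta), independent of x_0.
With theta = 4, sigma = sqrt(2):
  Var(X_t) = (sqrt(2))^2 * (1 - exp(-2*4 t)) / (2 * 4) = 1/4 - exp(-8*t)/4.
As t -> infinity, exp(-2*4 t) -> 0, so the stationary variance is sigma^2 / (2 theta) = 1/4.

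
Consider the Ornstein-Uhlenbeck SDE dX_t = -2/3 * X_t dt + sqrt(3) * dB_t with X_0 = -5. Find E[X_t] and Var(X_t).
E[X_t] = -5*exp(-2*t/3); Var(X_t) = 9/4 - 9*exp(-4*t/3)/4

The OU SDE dX = -theta X dt + sigma dB admits the integrating factor exp(theta t): d(exp(theta t) X_t) = sigma exp(theta t) dB_t. Integrating from 0 to t:
  X_t = x_0 * exp(-theta t) + sigma * int_0^t exp(-theta (t-s)) dB_s.
The Itô integral has mean 0 and (by the Itô isometry) variance sigma^2 * int_0^t exp(-2 theta (t - s)) ds = sigma^2 * (1 - exp(-2 theta t)) / (2 theta).
With theta = 2/3, sigma = sqrt(3), x_0 = -5:
  E[X_t] = -5 * exp(-2/3 t) = -5*exp(-2*t/3)
  Var(X_t) = (sqrt(3))^2 * (1 - exp(-2*2/3 t)) / (2 * 2/3) = 9/4 - 9*exp(-4*t/3)/4.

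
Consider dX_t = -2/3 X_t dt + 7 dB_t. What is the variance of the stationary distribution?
lim Var(X_t) = 147/4

The OU SDE dX = -theta X dt + sigma dB admits the integrating factor exp(theta t): d(exp(theta t) X_t) = sigma exp(theta t) dB_t. Integrating from 0 to t gives X_t = x_0 * exp(-theta t) + sigma * int_0^t exp(-theta (t-s)) dB_s for any initial x_0. The Itô integral has variance (by the Itô isometry) sigma^2 * int_0^t exp(-2 theta (t - s)) ds = sigma^2 * (1 - exp(-2 theta t)) / (2 theta), independent of x_0.
With theta = 2/3, sigma = 7:
  Var(X_t) = (7)^2 * (1 - exp(-2*2/3 t)) / (2 * 2/3) = 147/4 - 147*exp(-4*t/3)/4.
As t -> infinity, exp(-2*2/3 t) -> 0, so the stationary variance is sigma^2 / (2 theta) = 147/4.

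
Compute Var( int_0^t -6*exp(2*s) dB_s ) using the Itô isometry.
Var = 9*exp(4*t) - 9

The Itô integral of a deterministic integrand f(s) has mean 0 because each increment f(s) * (B_{s+ds} - B_s) has mean 0. By the Itô isometry:
  Var( int_0^t f(s) dB_s ) = E[ (int_0^t f(s) dB_s)^2 ] = int_0^t f(s)^2 ds.
Here f(s) = -6*exp(2*s), so f(s)^2 = 36*exp(4*s). Integrate:
  int_0^t (36*exp(4*s)) ds = 9*exp(4*t) - 9.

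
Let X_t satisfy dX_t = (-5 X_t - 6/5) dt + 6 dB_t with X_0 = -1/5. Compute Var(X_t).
Var(X_t) = 18/5 - 18*exp(-10*t)/5

The variance V(t) = Var(X_t) satisfies V'(t) = 2 a V(t) + c^2 with V(0) = 0 (drift coefficient is linear in X, diffusion is constant). With a = -5, c = 6, the solution is
  V(t) = (c^2 / (2 a)) * (exp(2 a t) - 1)
       = (6^2 / (2*(-5))) * (exp((-10) t) - 1)
       = 18/5 - 18*exp(-10*t)/5.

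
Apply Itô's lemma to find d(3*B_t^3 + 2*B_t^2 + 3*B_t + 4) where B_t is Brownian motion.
d(3*B_t^3 + 2*B_t^2 + 3*B_t + 4) = (9*B_t + 2) dt + (9*B_t^2 + 4*B_t + 3) dB_t

Itô's formula for f(B_t) gives d f(B_t) = f'(B_t) dB_t + (1/2) f''(B_t) dt. Compute derivatives of f(x) = 3*x^3 + 2*x^2 + 3*x + 4:
  f'(x)  = 9*x^2 + 4*x + 3
  f''(x) = 18*x + 4
Substitute x = B_t and multiply the f'' term by 1/2:
  drift     = (1/2) * (18*x + 4) evaluated at B_t = 9*B_t + 2
  diffusion = (9*x^2 + 4*x + 3) evaluated at B_t = 9*B_t^2 + 4*B_t + 3
Therefore d(3*B_t^3 + 2*B_t^2 + 3*B_t + 4) = (9*B_t + 2) dt + (9*B_t^2 + 4*B_t + 3) dB_t.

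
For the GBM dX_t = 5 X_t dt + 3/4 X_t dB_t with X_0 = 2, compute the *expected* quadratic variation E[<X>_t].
E[<X>_t] = 36*exp(169*t/16)/169 - 36/169

<X>_t = int_0^t ((3/4) * X_s)^2 ds. Taking expectation inside the integral: E[<X>_t] = (3/4)^2 * int_0^t E[X_s^2] ds. For GBM, E[X_s^2] = x_0^2 * exp((2 mu + sigma^2) s). Integrating:
  E[<X>_t] = (3/4)^2 * 2^2 * (exp((2*5 + (3/4)^2) t) - 1) / (2*5 + (3/4)^2)
           = (3/4)^2 * 2^2 * (exp((169/16) t) - 1) / (169/16) = 36*exp(169*t/16)/169 - 36/169.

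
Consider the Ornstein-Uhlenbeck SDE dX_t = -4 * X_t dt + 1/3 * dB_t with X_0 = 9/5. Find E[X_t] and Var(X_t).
E[X_t] = 9*exp(-4*t)/5; Var(X_t) = 1/72 - exp(-8*t)/72

The OU SDE dX = -theta X dt + sigma dB admits the integrating factor exp(theta t): d(exp(theta t) X_t) = sigma exp(theta t) dB_t. Integrating from 0 to t:
  X_t = x_0 * exp(-theta t) + sigma * int_0^t exp(-theta (t-s)) dB_s.
The Itô integral has mean 0 and (by the Itô isometry) variance sigma^2 * int_0^t exp(-2 theta (t - s)) ds = sigma^2 * (1 - exp(-2 theta t)) / (2 theta).
With theta = 4, sigma = 1/3, x_0 = 9/5:
  E[X_t] = 9/5 * exp(-4 t) = 9*exp(-4*t)/5
  Var(X_t) = (1/3)^2 * (1 - exp(-2*4 t)) / (2 * 4) = 1/72 - exp(-8*t)/72.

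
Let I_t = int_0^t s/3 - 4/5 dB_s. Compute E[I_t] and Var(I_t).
E[I_t] = 0; Var(I_t) = t*(25*t^2 - 180*t + 432)/675

The Itô integral of a deterministic integrand f(s) has mean 0 because each increment f(s) * (B_{s+ds} - B_s) has mean 0. By the Itô isometry:
  Var( int_0^t f(s) dB_s ) = E[ (int_0^t f(s) dB_s)^2 ] = int_0^t f(s)^2 ds.
Here f(s) = s/3 - 4/5, so f(s)^2 = (5*s - 12)^2/225. Integrate:
  int_0^t ((5*s - 12)^2/225) ds = t*(25*t^2 - 180*t + 432)/675.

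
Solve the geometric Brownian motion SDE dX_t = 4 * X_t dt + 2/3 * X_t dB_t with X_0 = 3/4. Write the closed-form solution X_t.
X_t = 3/4 * exp((34/9) * t + (2/3) * B_t)

For GBM dX = mu X dt + sigma X dB with X_0 = x_0, apply Itô to Y = log X: dY = (mu - sigma^2/2) dt + sigma dB, so Y_t = log(x_0) + (mu - sigma^2/2) t + sigma B_t and hence X_t = x_0 * exp((mu - sigma^2/2) t + sigma B_t).
With mu = 4, sigma = 2/3, x_0 = 3/4, this gives:
  X_t = 3/4 * exp((34/9) * t + (2/3) * B_t).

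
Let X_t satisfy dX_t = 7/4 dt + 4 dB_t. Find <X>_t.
<X>_t = 16*t

For an Itô process dX_t = a(t) dt + b(t) dB_t, the quadratic variation is <X>_t = int_0^t b(s)^2 ds (the drift term does not contribute). Here b(s) = 4, so
  b(s)^2 = 16.
Integrating from 0 to t:
  <X>_t = int_0^t (16) ds = 16*t.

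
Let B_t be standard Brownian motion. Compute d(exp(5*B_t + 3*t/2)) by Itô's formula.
d(exp(5*B_t + 3*t/2)) = (14*exp(5*B_t + 3*t/2)) dt + (5*exp(5*B_t + 3*t/2)) dB_t

Itô's formula for f(t, x): d f(t, B_t) = (f_t + (1/2) f_xx) dt + f_x dB_t. Compute partials of f(t, x) = exp(3*t/2 + 5*x):
  f_t(t,x)  = 3*exp(3*t/2 + 5*x)/2
  f_x(t,x)  = 5*exp(3*t/2 + 5*x)
  f_xx(t,x) = 25*exp(3*t/2 + 5*x)
Assemble drift = f_t + (1/2) f_xx = 14*exp(3*t/2 + 5*x) and diffusion = f_x = 5*exp(3*t/2 + 5*x). Substituting x = B_t:
  d(exp(5*B_t + 3*t/2)) = (14*exp(5*B_t + 3*t/2)) dt + (5*exp(5*B_t + 3*t/2)) dB_t.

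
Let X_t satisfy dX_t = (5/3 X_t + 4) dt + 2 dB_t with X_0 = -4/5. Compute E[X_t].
E[X_t] = 8*exp(5*t/3)/5 - 12/5

Taking expectations and using E[dB_t] = 0, the mean m(t) = E[X_t] satisfies the ODE m'(t) = a m(t) + b with m(0) = x_0. With a = 5/3, b = 4, x_0 = -4/5, the solution is
  m(t) = x_0 * exp(a t) + (b/a) * (exp(a t) - 1)
       = (-4/5) * exp((5/3) t) + (4/(5/3)) * (exp((5/3) t) - 1)
       = 8*exp(5*t/3)/5 - 12/5.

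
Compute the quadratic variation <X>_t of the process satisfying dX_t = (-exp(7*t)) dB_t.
<X>_t = exp(14*t)/14 - 1/14

For an Itô process dX_t = a(t) dt + b(t) dB_t, the quadratic variation is <X>_t = int_0^t b(s)^2 ds (the drift term does not contribute). Here b(s) = -exp(7*s), so
  b(s)^2 = exp(14*s).
Integrating from 0 to t:
  <X>_t = int_0^t (exp(14*s)) ds = exp(14*t)/14 - 1/14.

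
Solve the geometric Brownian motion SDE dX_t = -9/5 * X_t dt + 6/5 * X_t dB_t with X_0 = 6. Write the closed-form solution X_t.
X_t = 6 * exp((-63/25) * t + (6/5) * B_t)

For GBM dX = mu X dt + sigma X dB with X_0 = x_0, apply Itô to Y = log X: dY = (mu - sigma^2/2) dt + sigma dB, so Y_t = log(x_0) + (mu - sigma^2/2) t + sigma B_t and hence X_t = x_0 * exp((mu - sigma^2/2) t + sigma B_t).
With mu = -9/5, sigma = 6/5, x_0 = 6, this gives:
  X_t = 6 * exp((-63/25) * t + (6/5) * B_t).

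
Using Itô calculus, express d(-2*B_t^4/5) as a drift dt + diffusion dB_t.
d(-2*B_t^4/5) = (-12*B_t^2/5) dt + (-8*B_t^3/5) dB_t

Itô's formula for f(B_t) gives d f(B_t) = f'(B_t) dB_t + (1/2) f''(B_t) dt. Compute derivatives of f(x) = -2*x^4/5:
  f'(x)  = -8*x^3/5
  f''(x) = -24*x^2/5
Substitute x = B_t and multiply the f'' term by 1/2:
  drift     = (1/2) * (-24*x^2/5) evaluated at B_t = -12*B_t^2/5
  diffusion = (-8*x^3/5) evaluated at B_t = -8*B_t^3/5
Therefore d(-2*B_t^4/5) = (-12*B_t^2/5) dt + (-8*B_t^3/5) dB_t.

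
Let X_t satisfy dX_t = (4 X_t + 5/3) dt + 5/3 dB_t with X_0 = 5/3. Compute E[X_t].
E[X_t] = 25*exp(4*t)/12 - 5/12

Taking expectations and using E[dB_t] = 0, the mean m(t) = E[X_t] satisfies the ODE m'(t) = a m(t) + b with m(0) = x_0. With a = 4, b = 5/3, x_0 = 5/3, the solution is
  m(t) = x_0 * exp(a t) + (b/a) * (exp(a t) - 1)
       = (5/3) * exp(4 t) + ((5/3)/4) * (exp(4 t) - 1)
       = 25*exp(4*t)/12 - 5/12.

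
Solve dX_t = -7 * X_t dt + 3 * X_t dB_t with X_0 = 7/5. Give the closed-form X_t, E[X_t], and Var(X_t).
X_t = 7/5 * exp((-23/2) t + (3) B_t); E[X_t] = 7*exp(-7*t)/5; Var(X_t) = (49*exp(9*t) - 49)*exp(-14*t)/25

For GBM dX = mu X dt + sigma X dB with X_0 = x_0, apply Itô to Y = log X: dY = (mu - sigma^2/2) dt + sigma dB, so Y_t = log(x_0) + (mu - sigma^2/2) t + sigma B_t and hence X_t = x_0 * exp((mu - sigma^2/2) t + sigma B_t).
With mu = -7, sigma = 3, x_0 = 7/5, this gives:
  X_t = 7/5 * exp((-23/2) * t + (3) * B_t).
Since sigma*B_t ~ Normal(0, sigma^2 t), E[exp(sigma*B_t)] = exp(sigma^2 t / 2); so E[X_t] = x_0 * exp((mu - sigma^2/2) t) * exp(sigma^2 t / 2) = x_0 * exp(mu t) = 7*exp(-7*t)/5.
Var(X_t) = E[X_t^2] - (E[X_t])^2 = x_0^2 * exp(2 mu t) * (exp(sigma^2 t) - 1) = (49*exp(9*t) - 49)*exp(-14*t)/25.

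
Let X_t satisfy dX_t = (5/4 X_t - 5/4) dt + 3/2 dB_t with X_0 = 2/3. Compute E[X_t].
E[X_t] = 1 - exp(5*t/4)/3

Taking expectations and using E[dB_t] = 0, the mean m(t) = E[X_t] satisfies the ODE m'(t) = a m(t) + b with m(0) = x_0. With a = 5/4, b = -5/4, x_0 = 2/3, the solution is
  m(t) = x_0 * exp(a t) + (b/a) * (exp(a t) - 1)
       = (2/3) * exp((5/4) t) + ((-5/4)/(5/4)) * (exp((5/4) t) - 1)
       = 1 - exp(5*t/4)/3.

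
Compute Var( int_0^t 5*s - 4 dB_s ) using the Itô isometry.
Var = t*(25*t^2 - 60*t + 48)/3

The Itô integral of a deterministic integrand f(s) has mean 0 because each increment f(s) * (B_{s+ds} - B_s) has mean 0. By the Itô isometry:
  Var( int_0^t f(s) dB_s ) = E[ (int_0^t f(s) dB_s)^2 ] = int_0^t f(s)^2 ds.
Here f(s) = 5*s - 4, so f(s)^2 = (5*s - 4)^2. Integrate:
  int_0^t ((5*s - 4)^2) ds = t*(25*t^2 - 60*t + 48)/3.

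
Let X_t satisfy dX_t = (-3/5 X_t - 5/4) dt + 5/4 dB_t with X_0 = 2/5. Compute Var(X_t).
Var(X_t) = 125/96 - 125*exp(-6*t/5)/96

The variance V(t) = Var(X_t) satisfies V'(t) = 2 a V(t) + c^2 with V(0) = 0 (drift coefficient is linear in X, diffusion is constant). With a = -3/5, c = 5/4, the solution is
  V(t) = (c^2 / (2 a)) * (exp(2 a t) - 1)
       = ((5/4)^2 / (2*(-3/5))) * (exp((-6/5) t) - 1)
       = 125/96 - 125*exp(-6*t/5)/96.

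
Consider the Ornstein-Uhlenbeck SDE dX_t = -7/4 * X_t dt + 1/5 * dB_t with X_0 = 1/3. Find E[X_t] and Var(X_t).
E[X_t] = exp(-7*t/4)/3; Var(X_t) = 2/175 - 2*exp(-7*t/2)/175

The OU SDE dX = -theta X dt + sigma dB admits the integrating factor exp(theta t): d(exp(theta t) X_t) = sigma exp(theta t) dB_t. Integrating from 0 to t:
  X_t = x_0 * exp(-theta t) + sigma * int_0^t exp(-theta (t-s)) dB_s.
The Itô integral has mean 0 and (by the Itô isometry) variance sigma^2 * int_0^t exp(-2 theta (t - s)) ds = sigma^2 * (1 - exp(-2 theta t)) / (2 theta).
With theta = 7/4, sigma = 1/5, x_0 = 1/3:
  E[X_t] = 1/3 * exp(-7/4 t) = exp(-7*t/4)/3
  Var(X_t) = (1/5)^2 * (1 - exp(-2*7/4 t)) / (2 * 7/4) = 2/175 - 2*exp(-7*t/2)/175.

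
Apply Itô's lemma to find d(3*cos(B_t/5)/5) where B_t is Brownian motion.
d(3*cos(B_t/5)/5) = (-3*cos(B_t/5)/250) dt + (-3*sin(B_t/5)/25) dB_t

Itô's formula for f(B_t) gives d f(B_t) = f'(B_t) dB_t + (1/2) f''(B_t) dt. Compute derivatives of f(x) = 3*cos(x/5)/5:
  f'(x)  = -3*sin(x/5)/25
  f''(x) = -3*cos(x/5)/125
Substitute x = B_t and multiply the f'' term by 1/2:
  drift     = (1/2) * (-3*cos(x/5)/125) evaluated at B_t = -3*cos(B_t/5)/250
  diffusion = (-3*sin(x/5)/25) evaluated at B_t = -3*sin(B_t/5)/25
Therefore d(3*cos(B_t/5)/5) = (-3*cos(B_t/5)/250) dt + (-3*sin(B_t/5)/25) dB_t.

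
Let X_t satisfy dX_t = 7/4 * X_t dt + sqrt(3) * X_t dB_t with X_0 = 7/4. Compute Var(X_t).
Var(X_t) = 49*(exp(3*t) - 1)*exp(7*t/2)/16

For GBM dX = mu X dt + sigma X dB with X_0 = x_0, apply Itô to Y = log X: dY = (mu - sigma^2/2) dt + sigma dB, so Y_t = log(x_0) + (mu - sigma^2/2) t + sigma B_t and hence X_t = x_0 * exp((mu - sigma^2/2) t + sigma B_t).
With mu = 7/4, sigma = sqrt(3), x_0 = 7/4, this gives:
  X_t = 7/4 * exp((1/4) * t + (sqrt(3)) * B_t).
Since sigma*B_t ~ Normal(0, sigma^2 t), E[exp(sigma*B_t)] = exp(sigma^2 t / 2); so E[X_t] = x_0 * exp((mu - sigma^2/2) t) * exp(sigma^2 t / 2) = x_0 * exp(mu t) = 7*exp(7*t/4)/4.
Var(X_t) = E[X_t^2] - (E[X_t])^2 = x_0^2 * exp(2 mu t) * (exp(sigma^2 t) - 1) = 49*(exp(3*t) - 1)*exp(7*t/2)/16.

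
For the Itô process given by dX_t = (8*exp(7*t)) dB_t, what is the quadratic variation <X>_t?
<X>_t = 32*exp(14*t)/7 - 32/7

For an Itô process dX_t = a(t) dt + b(t) dB_t, the quadratic variation is <X>_t = int_0^t b(s)^2 ds (the drift term does not contribute). Here b(s) = 8*exp(7*s), so
  b(s)^2 = 64*exp(14*s).
Integrating from 0 to t:
  <X>_t = int_0^t (64*exp(14*s)) ds = 32*exp(14*t)/7 - 32/7.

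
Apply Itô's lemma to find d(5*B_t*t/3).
d(5*B_t*t/3) = (5*B_t/3) dt + (5*t/3) dB_t

Itô's formula for f(t, x): d f(t, B_t) = (f_t + (1/2) f_xx) dt + f_x dB_t. Compute partials of f(t, x) = 5*t*x/3:
  f_t(t,x)  = 5*x/3
  f_x(t,x)  = 5*t/3
  f_xx(t,x) = 0
Assemble drift = f_t + (1/2) f_xx = 5*x/3 and diffusion = f_x = 5*t/3. Substituting x = B_t:
  d(5*B_t*t/3) = (5*B_t/3) dt + (5*t/3) dB_t.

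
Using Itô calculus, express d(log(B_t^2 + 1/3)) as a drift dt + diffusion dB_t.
d(log(B_t^2 + 1/3)) = (3*(1 - 3*B_t^2)/(3*B_t^2 + 1)^2) dt + (6*B_t/(3*B_t^2 + 1)) dB_t

Itô's formula for f(B_t) gives d f(B_t) = f'(B_t) dB_t + (1/2) f''(B_t) dt. Compute derivatives of f(x) = log(x^2 + 1/3):
  f'(x)  = 6*x/(3*x^2 + 1)
  f''(x) = 6*(1 - 3*x^2)/(3*x^2 + 1)^2
Substitute x = B_t and multiply the f'' term by 1/2:
  drift     = (1/2) * (6*(1 - 3*x^2)/(3*x^2 + 1)^2) evaluated at B_t = 3*(1 - 3*B_t^2)/(3*B_t^2 + 1)^2
  diffusion = (6*x/(3*x^2 + 1)) evaluated at B_t = 6*B_t/(3*B_t^2 + 1)
Therefore d(log(B_t^2 + 1/3)) = (3*(1 - 3*B_t^2)/(3*B_t^2 + 1)^2) dt + (6*B_t/(3*B_t^2 + 1)) dB_t.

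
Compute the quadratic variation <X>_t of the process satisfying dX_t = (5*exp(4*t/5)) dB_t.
<X>_t = 125*exp(8*t/5)/8 - 125/8

For an Itô process dX_t = a(t) dt + b(t) dB_t, the quadratic variation is <X>_t = int_0^t b(s)^2 ds (the drift term does not contribute). Here b(s) = 5*exp(4*s/5), so
  b(s)^2 = 25*exp(8*s/5).
Integrating from 0 to t:
  <X>_t = int_0^t (25*exp(8*s/5)) ds = 125*exp(8*t/5)/8 - 125/8.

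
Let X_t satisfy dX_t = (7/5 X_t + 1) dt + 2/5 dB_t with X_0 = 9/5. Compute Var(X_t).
Var(X_t) = 2*exp(14*t/5)/35 - 2/35

The variance V(t) = Var(X_t) satisfies V'(t) = 2 a V(t) + c^2 with V(0) = 0 (drift coefficient is linear in X, diffusion is constant). With a = 7/5, c = 2/5, the solution is
  V(t) = (c^2 / (2 a)) * (exp(2 a t) - 1)
       = ((2/5)^2 / (2*(7/5))) * (exp((14/5) t) - 1)
       = 2*exp(14*t/5)/35 - 2/35.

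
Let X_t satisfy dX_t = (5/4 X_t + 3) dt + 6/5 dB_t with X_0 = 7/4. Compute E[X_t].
E[X_t] = 83*exp(5*t/4)/20 - 12/5

Taking expectations and using E[dB_t] = 0, the mean m(t) = E[X_t] satisfies the ODE m'(t) = a m(t) + b with m(0) = x_0. With a = 5/4, b = 3, x_0 = 7/4, the solution is
  m(t) = x_0 * exp(a t) + (b/a) * (exp(a t) - 1)
       = (7/4) * exp((5/4) t) + (3/(5/4)) * (exp((5/4) t) - 1)
       = 83*exp(5*t/4)/20 - 12/5.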